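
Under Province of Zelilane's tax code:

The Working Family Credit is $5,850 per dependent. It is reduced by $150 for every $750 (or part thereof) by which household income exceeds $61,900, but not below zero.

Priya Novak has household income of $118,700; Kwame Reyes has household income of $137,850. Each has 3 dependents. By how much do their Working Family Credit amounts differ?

Priya ($118,700): Working Family Credit: base = 3 × $5,850 = $17,550. income exceeds $61,900 by $56,800, which is 76 full-or-partial $750 increments; reduction = 76 × $150 = $11,400, leaving $6,150.
Kwame ($137,850): Working Family Credit: base = 3 × $5,850 = $17,550. income exceeds $61,900 by $75,950, which is 102 full-or-partial $750 increments; reduction = 102 × $150 = $15,300, leaving $2,250.
Difference: |$6,150 − $2,250| = $3,900.

$3,900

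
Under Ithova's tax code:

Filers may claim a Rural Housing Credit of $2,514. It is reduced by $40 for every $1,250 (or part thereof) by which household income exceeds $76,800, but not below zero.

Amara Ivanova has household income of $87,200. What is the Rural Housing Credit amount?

$2,154

Rural Housing Credit: income exceeds $76,800 by $10,400, which is 9 full-or-partial $1,250 increments; reduction = 9 × $40 = $360, leaving $2,154.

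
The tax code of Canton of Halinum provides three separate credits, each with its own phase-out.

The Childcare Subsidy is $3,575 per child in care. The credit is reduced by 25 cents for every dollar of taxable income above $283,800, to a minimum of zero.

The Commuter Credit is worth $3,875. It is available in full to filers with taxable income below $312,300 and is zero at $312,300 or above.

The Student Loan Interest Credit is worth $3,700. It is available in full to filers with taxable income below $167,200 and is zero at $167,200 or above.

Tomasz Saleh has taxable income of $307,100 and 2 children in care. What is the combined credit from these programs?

Childcare Subsidy: base = 2 × $3,575 = $7,150. 25% of the $23,300 excess over $283,800 is $5,825; credit = $7,150 − $5,825 = $1,325.
Commuter Credit: $307,100 is below the $312,300 cutoff, so the full $3,875 applies.
Student Loan Interest Credit: $307,100 meets or exceeds the $167,200 cutoff, so the credit is $0.
Total: $1,325 + $3,875 + $0 = $5,200.

$5,200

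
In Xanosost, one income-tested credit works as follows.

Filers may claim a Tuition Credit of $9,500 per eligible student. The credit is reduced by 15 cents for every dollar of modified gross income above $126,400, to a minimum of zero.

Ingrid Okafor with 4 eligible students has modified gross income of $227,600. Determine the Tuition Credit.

$22,820

Tuition Credit: base = 4 × $9,500 = $38,000. 15% of the $101,200 excess over $126,400 is $15,180; credit = $38,000 − $15,180 = $22,820.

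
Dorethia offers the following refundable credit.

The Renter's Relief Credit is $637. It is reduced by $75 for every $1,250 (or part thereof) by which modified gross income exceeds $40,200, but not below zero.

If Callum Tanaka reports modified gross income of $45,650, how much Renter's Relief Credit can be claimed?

Renter's Relief Credit: income exceeds $40,200 by $5,450, which is 5 full-or-partial $1,250 increments; reduction = 5 × $75 = $375, leaving $262.

$262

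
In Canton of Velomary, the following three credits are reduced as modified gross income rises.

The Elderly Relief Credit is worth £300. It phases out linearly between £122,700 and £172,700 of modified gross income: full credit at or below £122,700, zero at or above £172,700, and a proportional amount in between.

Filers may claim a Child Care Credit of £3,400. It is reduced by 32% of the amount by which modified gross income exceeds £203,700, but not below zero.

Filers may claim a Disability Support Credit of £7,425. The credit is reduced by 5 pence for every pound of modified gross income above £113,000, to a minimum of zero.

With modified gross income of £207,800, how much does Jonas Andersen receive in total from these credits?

£4,773

Elderly Relief Credit: £207,800 is at or above £172,700, so the credit is £0.
Child Care Credit: 32% of the £4,100 excess over £203,700 is £1,312; credit = £3,400 − £1,312 = £2,088.
Disability Support Credit: 5% of the £94,800 excess over £113,000 is £4,740; credit = £7,425 − £4,740 = £2,685.
Total: £0 + £2,088 + £2,685 = £4,773.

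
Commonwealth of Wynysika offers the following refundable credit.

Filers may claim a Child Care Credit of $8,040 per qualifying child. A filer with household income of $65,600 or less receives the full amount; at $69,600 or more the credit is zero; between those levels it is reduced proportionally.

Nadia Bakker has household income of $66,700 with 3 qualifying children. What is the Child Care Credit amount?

Child Care Credit: base = 3 × $8,040 = $24,120. $66,700 is $1,100 into a $4,000 phase-out range, leaving 2,900/4,000 of the credit: $24,120 × 2,900/4,000 = $17,487.

$17,487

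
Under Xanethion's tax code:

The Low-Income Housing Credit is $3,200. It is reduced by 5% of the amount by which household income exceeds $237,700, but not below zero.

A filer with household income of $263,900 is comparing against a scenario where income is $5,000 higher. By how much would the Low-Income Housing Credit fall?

At $263,900 — 5% of the $26,200 excess over $237,700 is $1,310; credit = $3,200 − $1,310 = $1,890.
At $268,900 — 5% of the $31,200 excess over $237,700 is $1,560; credit = $3,200 − $1,560 = $1,640.
Lost: $1,890 − $1,640 = $250.

$250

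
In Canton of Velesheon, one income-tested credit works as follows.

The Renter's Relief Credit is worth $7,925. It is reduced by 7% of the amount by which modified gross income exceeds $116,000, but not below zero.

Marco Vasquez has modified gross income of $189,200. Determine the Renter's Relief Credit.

Renter's Relief Credit: 7% of the $73,200 excess over $116,000 is $5,124; credit = $7,925 − $5,124 = $2,801.

$2,801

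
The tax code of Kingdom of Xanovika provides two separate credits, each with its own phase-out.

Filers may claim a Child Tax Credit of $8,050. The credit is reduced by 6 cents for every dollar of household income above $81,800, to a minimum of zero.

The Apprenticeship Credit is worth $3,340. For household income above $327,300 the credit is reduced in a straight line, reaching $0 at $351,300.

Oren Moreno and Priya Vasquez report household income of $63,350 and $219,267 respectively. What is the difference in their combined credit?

$8,050

Oren ($63,350): Child Tax Credit: $63,350 is at or below the $81,800 threshold, so the full $8,050 applies. Apprenticeship Credit: $63,350 is at or below the $327,300 threshold, so the full $3,340 applies. total $8,050 + $3,340 = $11,390
Priya ($219,267): Child Tax Credit: 6% of the $137,467 excess over $81,800 is $8,248.02 ≥ base, so the credit is $0. Apprenticeship Credit: $219,267 is at or below the $327,300 threshold, so the full $3,340 applies. total $0 + $3,340 = $3,340
Difference: |$11,390 − $3,340| = $8,050.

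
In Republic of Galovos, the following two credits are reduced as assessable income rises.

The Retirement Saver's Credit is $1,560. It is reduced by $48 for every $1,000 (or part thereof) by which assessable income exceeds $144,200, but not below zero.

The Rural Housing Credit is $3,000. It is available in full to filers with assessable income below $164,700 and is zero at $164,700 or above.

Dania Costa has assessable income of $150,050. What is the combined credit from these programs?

Retirement Saver's Credit: income exceeds $144,200 by $5,850, which is 6 full-or-partial $1,000 increments; reduction = 6 × $48 = $288, leaving $1,272.
Rural Housing Credit: $150,050 is below the $164,700 cutoff, so the full $3,000 applies.
Total: $1,272 + $3,000 = $4,272.

$4,272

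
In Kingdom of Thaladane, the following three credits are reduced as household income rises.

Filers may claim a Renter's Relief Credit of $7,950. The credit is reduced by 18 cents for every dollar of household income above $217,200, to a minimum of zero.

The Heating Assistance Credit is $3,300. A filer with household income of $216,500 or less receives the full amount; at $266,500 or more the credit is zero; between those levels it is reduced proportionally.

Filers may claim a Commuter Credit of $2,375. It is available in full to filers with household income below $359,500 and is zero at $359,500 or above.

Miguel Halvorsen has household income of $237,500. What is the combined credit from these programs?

Renter's Relief Credit: 18% of the $20,300 excess over $217,200 is $3,654; credit = $7,950 − $3,654 = $4,296.
Heating Assistance Credit: $237,500 is $21,000 into a $50,000 phase-out range, leaving 29,000/50,000 of the credit: $3,300 × 29,000/50,000 = $1,914.
Commuter Credit: $237,500 is below the $359,500 cutoff, so the full $2,375 applies.
Total: $4,296 + $1,914 + $2,375 = $8,585.

$8,585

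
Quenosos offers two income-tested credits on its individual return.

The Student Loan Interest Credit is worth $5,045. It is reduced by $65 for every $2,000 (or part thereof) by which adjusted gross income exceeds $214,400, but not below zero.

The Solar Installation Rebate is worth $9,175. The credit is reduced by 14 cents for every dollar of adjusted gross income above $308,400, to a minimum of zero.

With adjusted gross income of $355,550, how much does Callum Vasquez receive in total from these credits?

$3,004

Student Loan Interest Credit: income exceeds $214,400 by $141,150, which is 71 full-or-partial $2,000 increments; reduction = 71 × $65 = $4,615, leaving $430.
Solar Installation Rebate: 14% of the $47,150 excess over $308,400 is $6,601; credit = $9,175 − $6,601 = $2,574.
Total: $430 + $2,574 = $3,004.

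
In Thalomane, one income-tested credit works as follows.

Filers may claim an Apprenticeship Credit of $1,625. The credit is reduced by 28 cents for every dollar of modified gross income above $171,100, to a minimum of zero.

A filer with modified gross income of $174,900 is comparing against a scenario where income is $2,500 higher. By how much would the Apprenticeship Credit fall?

At $174,900 — 28% of the $3,800 excess over $171,100 is $1,064; credit = $1,625 − $1,064 = $561.
At $177,400 — 28% of the $6,300 excess over $171,100 is $1,764 ≥ base, so the credit is $0.
Lost: $561 − $0 = $561.

$561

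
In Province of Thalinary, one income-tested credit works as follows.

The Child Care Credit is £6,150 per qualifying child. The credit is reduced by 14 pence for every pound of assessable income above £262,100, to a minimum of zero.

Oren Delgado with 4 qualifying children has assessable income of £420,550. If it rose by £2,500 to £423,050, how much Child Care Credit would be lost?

At £420,550 — base = 4 × £6,150 = £24,600. 14% of the £158,450 excess over £262,100 is £22,183; credit = £24,600 − £22,183 = £2,417.
At £423,050 — base = 4 × £6,150 = £24,600. 14% of the £160,950 excess over £262,100 is £22,533; credit = £24,600 − £22,533 = £2,067.
Lost: £2,417 − £2,067 = £350.

£350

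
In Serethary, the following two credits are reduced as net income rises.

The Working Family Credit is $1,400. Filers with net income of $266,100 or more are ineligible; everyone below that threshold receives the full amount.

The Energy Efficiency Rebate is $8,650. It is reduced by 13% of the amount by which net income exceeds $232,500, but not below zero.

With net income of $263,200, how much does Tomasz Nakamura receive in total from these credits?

$6,059

Working Family Credit: $263,200 is below the $266,100 cutoff, so the full $1,400 applies.
Energy Efficiency Rebate: 13% of the $30,700 excess over $232,500 is $3,991; credit = $8,650 − $3,991 = $4,659.
Total: $1,400 + $4,659 = $6,059.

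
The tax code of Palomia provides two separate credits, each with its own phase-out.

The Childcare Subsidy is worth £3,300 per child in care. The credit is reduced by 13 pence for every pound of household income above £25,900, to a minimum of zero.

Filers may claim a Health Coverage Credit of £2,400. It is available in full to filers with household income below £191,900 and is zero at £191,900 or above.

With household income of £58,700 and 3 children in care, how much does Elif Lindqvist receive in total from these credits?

£8,036

Childcare Subsidy: base = 3 × £3,300 = £9,900. 13% of the £32,800 excess over £25,900 is £4,264; credit = £9,900 − £4,264 = £5,636.
Health Coverage Credit: £58,700 is below the £191,900 cutoff, so the full £2,400 applies.
Total: £5,636 + £2,400 = £8,036.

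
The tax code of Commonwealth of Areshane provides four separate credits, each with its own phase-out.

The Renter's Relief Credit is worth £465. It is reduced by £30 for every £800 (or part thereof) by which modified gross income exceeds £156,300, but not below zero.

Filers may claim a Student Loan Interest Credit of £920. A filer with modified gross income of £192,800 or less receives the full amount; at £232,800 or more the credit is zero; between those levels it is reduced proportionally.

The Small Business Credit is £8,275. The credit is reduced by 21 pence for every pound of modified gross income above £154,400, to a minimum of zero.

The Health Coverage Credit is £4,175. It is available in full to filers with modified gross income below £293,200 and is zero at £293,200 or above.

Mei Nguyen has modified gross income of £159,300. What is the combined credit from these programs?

£12,686

Renter's Relief Credit: income exceeds £156,300 by £3,000, which is 4 full-or-partial £800 increments; reduction = 4 × £30 = £120, leaving £345.
Student Loan Interest Credit: £159,300 is at or below the £192,800 threshold, so the full £920 applies.
Small Business Credit: 21% of the £4,900 excess over £154,400 is £1,029; credit = £8,275 − £1,029 = £7,246.
Health Coverage Credit: £159,300 is below the £293,200 cutoff, so the full £4,175 applies.
Total: £345 + £920 + £7,246 + £4,175 = £12,686.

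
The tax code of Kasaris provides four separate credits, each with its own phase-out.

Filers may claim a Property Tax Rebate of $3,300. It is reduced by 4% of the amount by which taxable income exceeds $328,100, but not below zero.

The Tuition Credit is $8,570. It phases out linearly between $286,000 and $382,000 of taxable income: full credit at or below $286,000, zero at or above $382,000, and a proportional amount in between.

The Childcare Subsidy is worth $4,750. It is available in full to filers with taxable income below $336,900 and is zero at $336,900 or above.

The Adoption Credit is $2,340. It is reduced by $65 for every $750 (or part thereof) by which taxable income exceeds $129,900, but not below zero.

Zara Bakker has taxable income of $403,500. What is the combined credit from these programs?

$284

Property Tax Rebate: 4% of the $75,400 excess over $328,100 is $3,016; credit = $3,300 − $3,016 = $284.
Tuition Credit: $403,500 is at or above $382,000, so the credit is $0.
Childcare Subsidy: $403,500 meets or exceeds the $336,900 cutoff, so the credit is $0.
Adoption Credit: income exceeds $129,900 by $273,600 → 365 increments × $65 = $23,725 ≥ base, so the credit is $0.
Total: $284 + $0 + $0 + $0 = $284.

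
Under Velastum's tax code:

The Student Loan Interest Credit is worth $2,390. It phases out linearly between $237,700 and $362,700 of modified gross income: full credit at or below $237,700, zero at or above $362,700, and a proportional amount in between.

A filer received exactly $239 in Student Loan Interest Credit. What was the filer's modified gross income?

$239 is 239/2,390 of the full $2,390, so 2,151/2,390 of the $125,000 range has been used: income = $237,700 + $125,000 × 2,151/2,390 = $350,200.

$350,200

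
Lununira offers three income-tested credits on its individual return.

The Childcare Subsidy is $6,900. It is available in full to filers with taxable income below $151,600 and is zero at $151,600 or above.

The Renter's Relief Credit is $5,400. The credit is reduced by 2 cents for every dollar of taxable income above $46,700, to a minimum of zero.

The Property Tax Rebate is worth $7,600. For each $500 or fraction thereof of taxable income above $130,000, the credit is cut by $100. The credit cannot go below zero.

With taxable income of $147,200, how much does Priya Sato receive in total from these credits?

$14,390

Childcare Subsidy: $147,200 is below the $151,600 cutoff, so the full $6,900 applies.
Renter's Relief Credit: 2% of the $100,500 excess over $46,700 is $2,010; credit = $5,400 − $2,010 = $3,390.
Property Tax Rebate: income exceeds $130,000 by $17,200, which is 35 full-or-partial $500 increments; reduction = 35 × $100 = $3,500, leaving $4,100.
Total: $6,900 + $3,390 + $4,100 = $14,390.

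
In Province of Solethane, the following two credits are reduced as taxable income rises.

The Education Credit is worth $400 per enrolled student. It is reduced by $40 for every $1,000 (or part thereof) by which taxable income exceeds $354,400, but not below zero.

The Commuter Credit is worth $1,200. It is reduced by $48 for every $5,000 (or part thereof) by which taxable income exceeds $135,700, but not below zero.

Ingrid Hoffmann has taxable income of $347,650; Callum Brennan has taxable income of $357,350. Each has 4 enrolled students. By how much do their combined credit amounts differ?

$120

Ingrid ($347,650): Education Credit: base = 4 × $400 = $1,600. $347,650 is at or below the $354,400 threshold, so the full $1,600 applies. Commuter Credit: income exceeds $135,700 by $211,950 → 43 increments × $48 = $2,064 ≥ base, so the credit is $0. total $1,600 + $0 = $1,600
Callum ($357,350): Education Credit: base = 4 × $400 = $1,600. income exceeds $354,400 by $2,950, which is 3 full-or-partial $1,000 increments; reduction = 3 × $40 = $120, leaving $1,480. Commuter Credit: income exceeds $135,700 by $221,650 → 45 increments × $48 = $2,160 ≥ base, so the credit is $0. total $1,480 + $0 = $1,480
Difference: |$1,600 − $1,480| = $120.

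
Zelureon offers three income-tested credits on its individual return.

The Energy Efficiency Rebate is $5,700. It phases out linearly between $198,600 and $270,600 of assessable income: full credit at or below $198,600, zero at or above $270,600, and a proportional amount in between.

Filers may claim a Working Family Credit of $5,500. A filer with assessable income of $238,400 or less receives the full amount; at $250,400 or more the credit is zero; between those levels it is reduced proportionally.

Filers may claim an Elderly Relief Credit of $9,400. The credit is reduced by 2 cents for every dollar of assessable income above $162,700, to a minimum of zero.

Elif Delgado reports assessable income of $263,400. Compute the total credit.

$7,956

Energy Efficiency Rebate: $263,400 is $64,800 into a $72,000 phase-out range, leaving 7,200/72,000 of the credit: $5,700 × 7,200/72,000 = $570.
Working Family Credit: $263,400 is at or above $250,400, so the credit is $0.
Elderly Relief Credit: 2% of the $100,700 excess over $162,700 is $2,014; credit = $9,400 − $2,014 = $7,386.
Total: $570 + $0 + $7,386 = $7,956.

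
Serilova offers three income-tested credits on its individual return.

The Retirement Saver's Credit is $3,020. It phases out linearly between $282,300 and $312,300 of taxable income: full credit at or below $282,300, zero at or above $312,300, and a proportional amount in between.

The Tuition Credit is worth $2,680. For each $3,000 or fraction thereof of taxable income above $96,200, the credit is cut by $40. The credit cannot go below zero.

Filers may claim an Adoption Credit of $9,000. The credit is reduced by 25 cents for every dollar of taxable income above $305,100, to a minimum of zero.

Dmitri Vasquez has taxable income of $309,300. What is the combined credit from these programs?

$8,252

Retirement Saver's Credit: $309,300 is $27,000 into a $30,000 phase-out range, leaving 3,000/30,000 of the credit: $3,020 × 3,000/30,000 = $302.
Tuition Credit: income exceeds $96,200 by $213,100 → 72 increments × $40 = $2,880 ≥ base, so the credit is $0.
Adoption Credit: 25% of the $4,200 excess over $305,100 is $1,050; credit = $9,000 − $1,050 = $7,950.
Total: $302 + $0 + $7,950 = $8,252.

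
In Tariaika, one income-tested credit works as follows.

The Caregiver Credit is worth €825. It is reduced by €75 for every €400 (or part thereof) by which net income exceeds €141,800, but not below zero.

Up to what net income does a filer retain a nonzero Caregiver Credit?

€145,800

After 10 increments the reduction is 10 × €75 = €750, leaving €75; one more increment wipes it out. Increment 10 ends at excess 10 × €400 = €4,000, so the highest qualifying income is €141,800 + €4,000 = €145,800.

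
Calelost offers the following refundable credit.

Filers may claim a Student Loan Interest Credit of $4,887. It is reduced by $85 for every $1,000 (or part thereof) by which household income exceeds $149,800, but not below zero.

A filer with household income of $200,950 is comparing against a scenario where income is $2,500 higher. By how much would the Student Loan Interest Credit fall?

$170

At $200,950 — income exceeds $149,800 by $51,150, which is 52 full-or-partial $1,000 increments; reduction = 52 × $85 = $4,420, leaving $467.
At $203,450 — income exceeds $149,800 by $53,650, which is 54 full-or-partial $1,000 increments; reduction = 54 × $85 = $4,590, leaving $297.
Lost: $467 − $297 = $170.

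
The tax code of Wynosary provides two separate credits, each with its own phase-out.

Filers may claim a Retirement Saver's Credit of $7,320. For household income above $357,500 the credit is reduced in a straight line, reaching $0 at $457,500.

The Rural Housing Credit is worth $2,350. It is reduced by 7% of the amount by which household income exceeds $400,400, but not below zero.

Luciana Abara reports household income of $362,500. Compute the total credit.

Retirement Saver's Credit: $362,500 is $5,000 into a $100,000 phase-out range, leaving 95,000/100,000 of the credit: $7,320 × 95,000/100,000 = $6,954.
Rural Housing Credit: $362,500 is at or below the $400,400 threshold, so the full $2,350 applies.
Total: $6,954 + $2,350 = $9,304.

$9,304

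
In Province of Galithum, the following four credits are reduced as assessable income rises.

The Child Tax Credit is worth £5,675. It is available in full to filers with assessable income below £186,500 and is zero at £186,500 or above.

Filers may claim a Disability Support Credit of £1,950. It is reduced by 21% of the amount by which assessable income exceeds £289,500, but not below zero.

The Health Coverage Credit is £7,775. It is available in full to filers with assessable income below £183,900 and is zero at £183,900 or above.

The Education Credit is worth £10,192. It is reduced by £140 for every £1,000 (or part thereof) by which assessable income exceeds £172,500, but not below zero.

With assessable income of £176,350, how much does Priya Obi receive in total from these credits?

£25,032

Child Tax Credit: £176,350 is below the £186,500 cutoff, so the full £5,675 applies.
Disability Support Credit: £176,350 is at or below the £289,500 threshold, so the full £1,950 applies.
Health Coverage Credit: £176,350 is below the £183,900 cutoff, so the full £7,775 applies.
Education Credit: income exceeds £172,500 by £3,850, which is 4 full-or-partial £1,000 increments; reduction = 4 × £140 = £560, leaving £9,632.
Total: £5,675 + £1,950 + £7,775 + £9,632 = £25,032.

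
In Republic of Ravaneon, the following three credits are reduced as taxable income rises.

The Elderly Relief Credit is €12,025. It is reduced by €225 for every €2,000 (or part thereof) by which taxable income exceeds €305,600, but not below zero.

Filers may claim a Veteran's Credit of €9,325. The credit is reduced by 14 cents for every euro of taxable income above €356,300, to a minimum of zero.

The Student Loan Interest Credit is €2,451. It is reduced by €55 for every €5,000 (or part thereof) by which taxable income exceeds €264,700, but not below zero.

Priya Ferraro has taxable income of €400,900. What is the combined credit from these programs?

Elderly Relief Credit: income exceeds €305,600 by €95,300, which is 48 full-or-partial €2,000 increments; reduction = 48 × €225 = €10,800, leaving €1,225.
Veteran's Credit: 14% of the €44,600 excess over €356,300 is €6,244; credit = €9,325 − €6,244 = €3,081.
Student Loan Interest Credit: income exceeds €264,700 by €136,200, which is 28 full-or-partial €5,000 increments; reduction = 28 × €55 = €1,540, leaving €911.
Total: €1,225 + €3,081 + €911 = €5,217.

€5,217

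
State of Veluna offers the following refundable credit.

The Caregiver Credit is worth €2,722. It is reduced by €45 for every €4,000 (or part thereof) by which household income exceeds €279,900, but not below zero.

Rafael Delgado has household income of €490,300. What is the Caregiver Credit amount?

€337

Caregiver Credit: income exceeds €279,900 by €210,400, which is 53 full-or-partial €4,000 increments; reduction = 53 × €45 = €2,385, leaving €337.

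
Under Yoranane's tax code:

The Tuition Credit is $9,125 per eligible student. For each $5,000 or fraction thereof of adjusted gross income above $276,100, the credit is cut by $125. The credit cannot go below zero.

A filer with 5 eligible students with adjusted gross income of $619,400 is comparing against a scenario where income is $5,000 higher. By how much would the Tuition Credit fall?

At $619,400 — base = 5 × $9,125 = $45,625. income exceeds $276,100 by $343,300, which is 69 full-or-partial $5,000 increments; reduction = 69 × $125 = $8,625, leaving $37,000.
At $624,400 — base = 5 × $9,125 = $45,625. income exceeds $276,100 by $348,300, which is 70 full-or-partial $5,000 increments; reduction = 70 × $125 = $8,750, leaving $36,875.
Lost: $37,000 − $36,875 = $125.

$125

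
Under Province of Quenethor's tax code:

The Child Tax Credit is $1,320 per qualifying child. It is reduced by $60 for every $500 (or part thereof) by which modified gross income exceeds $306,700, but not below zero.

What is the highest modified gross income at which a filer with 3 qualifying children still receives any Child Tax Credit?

Full credit = 3 × $1,320 = $3,960.
After 65 increments the reduction is 65 × $60 = $3,900, leaving $60; one more increment wipes it out. Increment 65 ends at excess 65 × $500 = $32,500, so the highest qualifying income is $306,700 + $32,500 = $339,200.

$339,200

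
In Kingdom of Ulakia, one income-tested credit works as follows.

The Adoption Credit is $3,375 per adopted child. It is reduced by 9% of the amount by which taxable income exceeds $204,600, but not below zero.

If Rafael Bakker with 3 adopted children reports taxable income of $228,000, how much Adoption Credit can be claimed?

Adoption Credit: base = 3 × $3,375 = $10,125. 9% of the $23,400 excess over $204,600 is $2,106; credit = $10,125 − $2,106 = $8,019.

$8,019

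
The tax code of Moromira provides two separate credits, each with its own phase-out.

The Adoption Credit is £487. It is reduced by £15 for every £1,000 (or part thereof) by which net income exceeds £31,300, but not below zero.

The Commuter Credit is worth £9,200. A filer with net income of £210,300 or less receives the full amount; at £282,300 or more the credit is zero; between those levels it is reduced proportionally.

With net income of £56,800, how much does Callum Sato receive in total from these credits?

Adoption Credit: income exceeds £31,300 by £25,500, which is 26 full-or-partial £1,000 increments; reduction = 26 × £15 = £390, leaving £97.
Commuter Credit: £56,800 is at or below the £210,300 threshold, so the full £9,200 applies.
Total: £97 + £9,200 = £9,297.

£9,297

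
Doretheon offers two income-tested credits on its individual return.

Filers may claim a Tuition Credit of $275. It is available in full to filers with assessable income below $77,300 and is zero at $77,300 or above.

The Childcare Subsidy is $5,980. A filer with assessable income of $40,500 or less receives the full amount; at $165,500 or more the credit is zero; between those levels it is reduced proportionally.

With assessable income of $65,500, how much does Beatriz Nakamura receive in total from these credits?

Tuition Credit: $65,500 is below the $77,300 cutoff, so the full $275 applies.
Childcare Subsidy: $65,500 is $25,000 into a $125,000 phase-out range, leaving 100,000/125,000 of the credit: $5,980 × 100,000/125,000 = $4,784.
Total: $275 + $4,784 = $5,059.

$5,059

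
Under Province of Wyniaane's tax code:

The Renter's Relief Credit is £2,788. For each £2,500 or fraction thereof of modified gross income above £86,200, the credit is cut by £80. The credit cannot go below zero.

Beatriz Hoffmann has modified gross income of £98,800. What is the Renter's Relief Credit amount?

Renter's Relief Credit: income exceeds £86,200 by £12,600, which is 6 full-or-partial £2,500 increments; reduction = 6 × £80 = £480, leaving £2,308.

£2,308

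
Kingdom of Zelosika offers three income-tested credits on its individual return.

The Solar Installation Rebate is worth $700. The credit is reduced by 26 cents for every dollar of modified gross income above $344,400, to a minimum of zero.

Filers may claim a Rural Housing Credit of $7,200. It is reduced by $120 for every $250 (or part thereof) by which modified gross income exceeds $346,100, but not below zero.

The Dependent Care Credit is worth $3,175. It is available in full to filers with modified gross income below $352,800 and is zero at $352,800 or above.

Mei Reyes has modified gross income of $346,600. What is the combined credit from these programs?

$10,263

Solar Installation Rebate: 26% of the $2,200 excess over $344,400 is $572; credit = $700 − $572 = $128.
Rural Housing Credit: income exceeds $346,100 by $500, which is 2 full-or-partial $250 increments; reduction = 2 × $120 = $240, leaving $6,960.
Dependent Care Credit: $346,600 is below the $352,800 cutoff, so the full $3,175 applies.
Total: $128 + $6,960 + $3,175 = $10,263.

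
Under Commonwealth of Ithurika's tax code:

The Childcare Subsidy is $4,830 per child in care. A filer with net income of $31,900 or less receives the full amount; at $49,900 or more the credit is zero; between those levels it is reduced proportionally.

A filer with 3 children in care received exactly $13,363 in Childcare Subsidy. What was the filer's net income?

Full credit = 3 × $4,830 = $14,490.
$13,363 is 13,363/14,490 of the full $14,490, so 1,127/14,490 of the $18,000 range has been used: income = $31,900 + $18,000 × 1,127/14,490 = $33,300.

$33,300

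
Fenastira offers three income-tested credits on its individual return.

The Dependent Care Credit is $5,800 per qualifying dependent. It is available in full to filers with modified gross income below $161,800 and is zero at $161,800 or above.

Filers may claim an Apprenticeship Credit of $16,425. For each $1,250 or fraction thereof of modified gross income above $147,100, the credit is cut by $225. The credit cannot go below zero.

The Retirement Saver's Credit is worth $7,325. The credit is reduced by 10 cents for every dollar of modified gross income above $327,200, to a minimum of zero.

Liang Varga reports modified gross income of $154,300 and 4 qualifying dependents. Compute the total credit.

Dependent Care Credit: base = 4 × $5,800 = $23,200. $154,300 is below the $161,800 cutoff, so the full $23,200 applies.
Apprenticeship Credit: income exceeds $147,100 by $7,200, which is 6 full-or-partial $1,250 increments; reduction = 6 × $225 = $1,350, leaving $15,075.
Retirement Saver's Credit: $154,300 is at or below the $327,200 threshold, so the full $7,325 applies.
Total: $23,200 + $15,075 + $7,325 = $45,600.

$45,600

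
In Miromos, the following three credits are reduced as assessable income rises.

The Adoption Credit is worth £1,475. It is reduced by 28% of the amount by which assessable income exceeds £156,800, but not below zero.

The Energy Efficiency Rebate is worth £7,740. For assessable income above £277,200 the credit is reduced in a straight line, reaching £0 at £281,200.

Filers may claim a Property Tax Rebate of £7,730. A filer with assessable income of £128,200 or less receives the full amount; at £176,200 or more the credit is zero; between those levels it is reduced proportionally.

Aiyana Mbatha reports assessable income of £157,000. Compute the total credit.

£12,251

Adoption Credit: 28% of the £200 excess over £156,800 is £56; credit = £1,475 − £56 = £1,419.
Energy Efficiency Rebate: £157,000 is at or below the £277,200 threshold, so the full £7,740 applies.
Property Tax Rebate: £157,000 is £28,800 into a £48,000 phase-out range, leaving 19,200/48,000 of the credit: £7,730 × 19,200/48,000 = £3,092.
Total: £1,419 + £7,740 + £3,092 = £12,251.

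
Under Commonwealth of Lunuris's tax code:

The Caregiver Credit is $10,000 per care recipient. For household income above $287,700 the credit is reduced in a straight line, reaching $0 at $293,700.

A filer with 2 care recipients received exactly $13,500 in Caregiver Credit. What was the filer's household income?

Full credit = 2 × $10,000 = $20,000.
$13,500 is 13,500/20,000 of the full $20,000, so 6,500/20,000 of the $6,000 range has been used: income = $287,700 + $6,000 × 6,500/20,000 = $289,650.

$289,650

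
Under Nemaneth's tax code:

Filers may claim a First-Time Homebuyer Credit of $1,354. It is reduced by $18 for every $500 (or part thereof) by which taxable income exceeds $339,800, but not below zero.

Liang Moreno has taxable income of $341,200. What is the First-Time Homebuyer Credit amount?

$1,300

First-Time Homebuyer Credit: income exceeds $339,800 by $1,400, which is 3 full-or-partial $500 increments; reduction = 3 × $18 = $54, leaving $1,300.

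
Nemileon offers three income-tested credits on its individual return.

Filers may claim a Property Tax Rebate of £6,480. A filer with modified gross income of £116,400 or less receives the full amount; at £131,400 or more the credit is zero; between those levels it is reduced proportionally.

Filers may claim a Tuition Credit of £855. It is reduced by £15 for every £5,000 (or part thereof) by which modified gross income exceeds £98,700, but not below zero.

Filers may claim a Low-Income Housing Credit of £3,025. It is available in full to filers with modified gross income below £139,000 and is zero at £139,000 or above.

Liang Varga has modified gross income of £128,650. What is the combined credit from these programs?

£4,978

Property Tax Rebate: £128,650 is £12,250 into a £15,000 phase-out range, leaving 2,750/15,000 of the credit: £6,480 × 2,750/15,000 = £1,188.
Tuition Credit: income exceeds £98,700 by £29,950, which is 6 full-or-partial £5,000 increments; reduction = 6 × £15 = £90, leaving £765.
Low-Income Housing Credit: £128,650 is below the £139,000 cutoff, so the full £3,025 applies.
Total: £1,188 + £765 + £3,025 = £4,978.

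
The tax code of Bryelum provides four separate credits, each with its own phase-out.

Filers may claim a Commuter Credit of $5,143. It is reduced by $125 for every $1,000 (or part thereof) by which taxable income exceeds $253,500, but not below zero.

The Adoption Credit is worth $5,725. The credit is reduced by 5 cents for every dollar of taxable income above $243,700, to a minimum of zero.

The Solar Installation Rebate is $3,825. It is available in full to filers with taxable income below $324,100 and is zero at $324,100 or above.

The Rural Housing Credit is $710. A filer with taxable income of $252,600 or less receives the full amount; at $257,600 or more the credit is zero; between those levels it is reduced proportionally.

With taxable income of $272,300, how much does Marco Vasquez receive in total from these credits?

$10,888

Commuter Credit: income exceeds $253,500 by $18,800, which is 19 full-or-partial $1,000 increments; reduction = 19 × $125 = $2,375, leaving $2,768.
Adoption Credit: 5% of the $28,600 excess over $243,700 is $1,430; credit = $5,725 − $1,430 = $4,295.
Solar Installation Rebate: $272,300 is below the $324,100 cutoff, so the full $3,825 applies.
Rural Housing Credit: $272,300 is at or above $257,600, so the credit is $0.
Total: $2,768 + $4,295 + $3,825 + $0 = $10,888.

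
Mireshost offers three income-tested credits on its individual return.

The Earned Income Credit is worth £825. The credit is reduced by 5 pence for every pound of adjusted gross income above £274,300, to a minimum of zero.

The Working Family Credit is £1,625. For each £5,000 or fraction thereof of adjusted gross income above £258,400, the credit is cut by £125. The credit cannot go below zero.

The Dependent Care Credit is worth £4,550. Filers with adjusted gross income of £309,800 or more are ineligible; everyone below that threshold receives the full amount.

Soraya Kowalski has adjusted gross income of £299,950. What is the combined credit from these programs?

Earned Income Credit: 5% of the £25,650 excess over £274,300 is £1,282.50 ≥ base, so the credit is £0.
Working Family Credit: income exceeds £258,400 by £41,550, which is 9 full-or-partial £5,000 increments; reduction = 9 × £125 = £1,125, leaving £500.
Dependent Care Credit: £299,950 is below the £309,800 cutoff, so the full £4,550 applies.
Total: £0 + £500 + £4,550 = £5,050.

£5,050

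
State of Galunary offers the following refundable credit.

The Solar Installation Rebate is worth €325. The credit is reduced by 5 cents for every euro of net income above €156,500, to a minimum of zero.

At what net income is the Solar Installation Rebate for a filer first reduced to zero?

The credit falls by 5% of each euro above €156,500, so it reaches zero when the excess is €325 / 5% = €6,500: income = €156,500 + €6,500 = €163,000.

€163,000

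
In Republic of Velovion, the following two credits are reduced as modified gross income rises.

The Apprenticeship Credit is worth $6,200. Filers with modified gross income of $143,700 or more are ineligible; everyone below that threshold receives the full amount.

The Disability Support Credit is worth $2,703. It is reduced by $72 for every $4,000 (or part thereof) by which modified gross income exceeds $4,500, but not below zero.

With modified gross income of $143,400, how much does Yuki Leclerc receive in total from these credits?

$6,383

Apprenticeship Credit: $143,400 is below the $143,700 cutoff, so the full $6,200 applies.
Disability Support Credit: income exceeds $4,500 by $138,900, which is 35 full-or-partial $4,000 increments; reduction = 35 × $72 = $2,520, leaving $183.
Total: $6,200 + $183 = $6,383.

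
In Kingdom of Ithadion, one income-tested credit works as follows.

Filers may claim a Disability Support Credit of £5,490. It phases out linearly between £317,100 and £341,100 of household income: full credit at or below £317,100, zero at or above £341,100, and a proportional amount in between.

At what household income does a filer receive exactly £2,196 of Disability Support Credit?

£2,196 is 2,196/5,490 of the full £5,490, so 3,294/5,490 of the £24,000 range has been used: income = £317,100 + £24,000 × 3,294/5,490 = £331,500.

£331,500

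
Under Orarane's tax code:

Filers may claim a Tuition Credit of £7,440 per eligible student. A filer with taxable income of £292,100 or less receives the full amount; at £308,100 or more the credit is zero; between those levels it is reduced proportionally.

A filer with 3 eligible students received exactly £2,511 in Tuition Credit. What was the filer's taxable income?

Full credit = 3 × £7,440 = £22,320.
£2,511 is 2,511/22,320 of the full £22,320, so 19,809/22,320 of the £16,000 range has been used: income = £292,100 + £16,000 × 19,809/22,320 = £306,300.

£306,300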